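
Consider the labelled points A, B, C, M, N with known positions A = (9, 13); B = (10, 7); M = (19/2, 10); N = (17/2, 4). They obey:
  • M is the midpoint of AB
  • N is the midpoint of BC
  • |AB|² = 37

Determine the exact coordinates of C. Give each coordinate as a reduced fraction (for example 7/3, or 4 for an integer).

1. C_x = 7  [C = 2·N−B = 2·(17/2, 4)−(10, 7)]
2. C_y = 1  [C = 2·N−B = 2·(17/2, 4)−(10, 7)]
   so C = (7, 1)

C = (7, 1)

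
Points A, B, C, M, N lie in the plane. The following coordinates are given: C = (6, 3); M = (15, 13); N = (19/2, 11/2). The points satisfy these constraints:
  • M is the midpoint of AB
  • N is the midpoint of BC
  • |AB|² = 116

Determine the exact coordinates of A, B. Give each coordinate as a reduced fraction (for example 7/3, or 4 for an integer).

A = (17, 18)
B = (13, 8)

1. B_x = 13  [B = 2·N−C = 2·(19/2, 11/2)−(6, 3)]
2. B_y = 8  [B = 2·N−C = 2·(19/2, 11/2)−(6, 3)]
   so B = (13, 8)
3. A_x = 17  [A = 2·M−B = 2·(15, 13)−(13, 8)]
4. A_y = 18  [A = 2·M−B = 2·(15, 13)−(13, 8)]
   so A = (17, 18)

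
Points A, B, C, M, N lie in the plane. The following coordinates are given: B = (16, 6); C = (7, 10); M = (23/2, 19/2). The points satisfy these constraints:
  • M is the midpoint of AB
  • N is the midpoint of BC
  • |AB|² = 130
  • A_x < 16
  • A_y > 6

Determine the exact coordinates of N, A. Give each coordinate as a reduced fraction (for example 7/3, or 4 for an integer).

N = (23/2, 8)
A = (7, 13)

1. A_x = 7  [A = 2·M−B = 2·(23/2, 19/2)−(16, 6)]
2. A_y = 13  [A = 2·M−B = 2·(23/2, 19/2)−(16, 6)]
   so A = (7, 13)
3. N_x = 23/2  [2·N = B+C = (16, 6)+(7, 10)]
4. N_y = 8  [2·N = B+C = (16, 6)+(7, 10)]
   so N = (23/2, 8)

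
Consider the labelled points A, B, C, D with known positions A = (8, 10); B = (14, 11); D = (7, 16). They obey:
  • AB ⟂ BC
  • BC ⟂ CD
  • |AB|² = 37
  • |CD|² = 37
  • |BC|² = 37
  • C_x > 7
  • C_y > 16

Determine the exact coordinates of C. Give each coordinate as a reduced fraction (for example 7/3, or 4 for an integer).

C = (13, 17)

1. C_x = 13  [[AB ⟂ BC ⇒ 6x+1y-95=0] ∩ [|C−(7, 16)|²=37]]
2. C_y = 17  [[AB ⟂ BC ⇒ 6x+1y-95=0] ∩ [|C−(7, 16)|²=37]]
   so C = (13, 17)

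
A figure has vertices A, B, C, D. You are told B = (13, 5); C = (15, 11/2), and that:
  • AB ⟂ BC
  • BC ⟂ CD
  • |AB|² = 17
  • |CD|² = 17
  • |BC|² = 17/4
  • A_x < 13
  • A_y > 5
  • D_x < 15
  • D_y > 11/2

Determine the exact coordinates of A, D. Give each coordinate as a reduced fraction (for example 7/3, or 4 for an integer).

1. A_x = 12  [[AB ⟂ BC ⇒ -2x-1/2y+57/2=0] ∩ [|A−(13, 5)|²=17]]
2. A_y = 9  [[AB ⟂ BC ⇒ -2x-1/2y+57/2=0] ∩ [|A−(13, 5)|²=17]]
   so A = (12, 9)
3. D_x = 14  [[BC ⟂ CD ⇒ 2x+1/2y-131/4=0] ∩ [|D−(15, 11/2)|²=17]]
4. D_y = 19/2  [[BC ⟂ CD ⇒ 2x+1/2y-131/4=0] ∩ [|D−(15, 11/2)|²=17]]
   so D = (14, 19/2)

A = (12, 9)
D = (14, 19/2)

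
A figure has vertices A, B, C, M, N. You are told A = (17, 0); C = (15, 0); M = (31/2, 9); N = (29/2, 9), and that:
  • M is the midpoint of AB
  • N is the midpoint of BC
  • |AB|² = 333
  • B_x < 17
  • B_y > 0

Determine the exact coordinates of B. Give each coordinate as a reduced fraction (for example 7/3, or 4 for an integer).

B = (14, 18)

1. B_x = 14  [B = 2·M−A = 2·(31/2, 9)−(17, 0)]
2. B_y = 18  [B = 2·M−A = 2·(31/2, 9)−(17, 0)]
   so B = (14, 18)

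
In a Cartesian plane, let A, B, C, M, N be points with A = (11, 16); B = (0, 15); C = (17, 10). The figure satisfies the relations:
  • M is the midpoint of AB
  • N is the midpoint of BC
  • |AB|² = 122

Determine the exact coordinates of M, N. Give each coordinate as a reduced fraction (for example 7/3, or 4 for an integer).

1. M_x = 11/2  [2·M = A+B = (11, 16)+(0, 15)]
2. M_y = 31/2  [2·M = A+B = (11, 16)+(0, 15)]
   so M = (11/2, 31/2)
3. N_x = 17/2  [2·N = B+C = (0, 15)+(17, 10)]
4. N_y = 25/2  [2·N = B+C = (0, 15)+(17, 10)]
   so N = (17/2, 25/2)

M = (11/2, 31/2)
N = (17/2, 25/2)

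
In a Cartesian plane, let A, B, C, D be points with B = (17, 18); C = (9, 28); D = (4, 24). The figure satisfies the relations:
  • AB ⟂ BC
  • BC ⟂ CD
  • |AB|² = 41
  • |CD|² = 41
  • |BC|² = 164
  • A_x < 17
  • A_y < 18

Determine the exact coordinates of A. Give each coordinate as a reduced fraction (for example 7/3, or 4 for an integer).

1. A_x = 12  [[AB ⟂ BC ⇒ 8x-10y+44=0] ∩ [|A−(17, 18)|²=41]]
2. A_y = 14  [[AB ⟂ BC ⇒ 8x-10y+44=0] ∩ [|A−(17, 18)|²=41]]
   so A = (12, 14)

A = (12, 14)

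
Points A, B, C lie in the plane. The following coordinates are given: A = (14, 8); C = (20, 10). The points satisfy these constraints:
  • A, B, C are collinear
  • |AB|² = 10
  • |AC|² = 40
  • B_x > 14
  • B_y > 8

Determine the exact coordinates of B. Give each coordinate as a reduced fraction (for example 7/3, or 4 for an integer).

1. B_x = 17  [[A, B, C are collinear ⇒ 2x-6y+20=0] ∩ [|B−(14, 8)|²=10]]
2. B_y = 9  [[A, B, C are collinear ⇒ 2x-6y+20=0] ∩ [|B−(14, 8)|²=10]]
   so B = (17, 9)

B = (17, 9)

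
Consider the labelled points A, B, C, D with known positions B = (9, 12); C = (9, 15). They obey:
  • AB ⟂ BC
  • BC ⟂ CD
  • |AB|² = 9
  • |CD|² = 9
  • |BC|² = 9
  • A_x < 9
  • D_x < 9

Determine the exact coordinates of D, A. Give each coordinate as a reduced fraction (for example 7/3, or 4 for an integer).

D = (6, 15)
A = (6, 12)

1. D_x = 6  [[BC ⟂ CD ⇒ 3y-45=0] ∩ [|D−(9, 15)|²=9]]
2. D_y = 15  [[BC ⟂ CD ⇒ 3y-45=0] ∩ [|D−(9, 15)|²=9]]
   so D = (6, 15)
3. A_x = 6  [[AB ⟂ BC ⇒ -3y+36=0] ∩ [|A−(9, 12)|²=9]]
4. A_y = 12  [[AB ⟂ BC ⇒ -3y+36=0] ∩ [|A−(9, 12)|²=9]]
   so A = (6, 12)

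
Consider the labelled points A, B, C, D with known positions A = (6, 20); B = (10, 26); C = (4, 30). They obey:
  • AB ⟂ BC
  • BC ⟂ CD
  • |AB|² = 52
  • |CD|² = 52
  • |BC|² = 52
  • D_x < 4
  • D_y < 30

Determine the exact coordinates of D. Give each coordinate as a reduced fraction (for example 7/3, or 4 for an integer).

D = (0, 24)

1. D_x = 0  [[BC ⟂ CD ⇒ -6x+4y-96=0] ∩ [|D−(4, 30)|²=52]]
2. D_y = 24  [[BC ⟂ CD ⇒ -6x+4y-96=0] ∩ [|D−(4, 30)|²=52]]
   so D = (0, 24)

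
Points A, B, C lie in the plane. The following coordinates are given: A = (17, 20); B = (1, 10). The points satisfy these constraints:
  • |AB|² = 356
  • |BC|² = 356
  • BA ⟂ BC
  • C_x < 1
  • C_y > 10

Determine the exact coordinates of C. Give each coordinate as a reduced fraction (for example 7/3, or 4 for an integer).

C = (-9, 26)

1. C_x = -9  [[BA ⟂ BC ⇒ 16x+10y-116=0] ∩ [|C−(1, 10)|²=356]]
2. C_y = 26  [[BA ⟂ BC ⇒ 16x+10y-116=0] ∩ [|C−(1, 10)|²=356]]
   so C = (-9, 26)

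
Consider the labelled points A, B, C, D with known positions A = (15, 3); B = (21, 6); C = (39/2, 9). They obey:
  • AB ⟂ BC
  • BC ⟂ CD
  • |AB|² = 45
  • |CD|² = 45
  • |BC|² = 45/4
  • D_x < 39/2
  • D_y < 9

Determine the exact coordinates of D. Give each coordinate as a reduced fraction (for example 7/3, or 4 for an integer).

D = (27/2, 6)

1. D_x = 27/2  [[BC ⟂ CD ⇒ -3/2x+3y+9/4=0] ∩ [|D−(39/2, 9)|²=45]]
2. D_y = 6  [[BC ⟂ CD ⇒ -3/2x+3y+9/4=0] ∩ [|D−(39/2, 9)|²=45]]
   so D = (27/2, 6)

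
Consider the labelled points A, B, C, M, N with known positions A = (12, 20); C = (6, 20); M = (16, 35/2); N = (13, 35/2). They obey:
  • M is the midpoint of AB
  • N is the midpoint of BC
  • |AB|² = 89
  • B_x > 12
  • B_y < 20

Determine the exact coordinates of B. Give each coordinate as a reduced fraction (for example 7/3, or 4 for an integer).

1. B_x = 20  [B = 2·M−A = 2·(16, 35/2)−(12, 20)]
2. B_y = 15  [B = 2·M−A = 2·(16, 35/2)−(12, 20)]
   so B = (20, 15)

B = (20, 15)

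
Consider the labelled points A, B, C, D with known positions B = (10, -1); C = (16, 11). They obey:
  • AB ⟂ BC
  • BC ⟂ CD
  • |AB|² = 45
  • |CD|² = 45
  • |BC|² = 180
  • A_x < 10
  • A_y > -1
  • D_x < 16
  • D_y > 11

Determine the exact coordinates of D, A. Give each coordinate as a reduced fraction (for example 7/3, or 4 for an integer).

1. D_x = 10  [[BC ⟂ CD ⇒ 6x+12y-228=0] ∩ [|D−(16, 11)|²=45]]
2. D_y = 14  [[BC ⟂ CD ⇒ 6x+12y-228=0] ∩ [|D−(16, 11)|²=45]]
   so D = (10, 14)
3. A_x = 4  [[AB ⟂ BC ⇒ -6x-12y+48=0] ∩ [|A−(10, -1)|²=45]]
4. A_y = 2  [[AB ⟂ BC ⇒ -6x-12y+48=0] ∩ [|A−(10, -1)|²=45]]
   so A = (4, 2)

D = (10, 14)
A = (4, 2)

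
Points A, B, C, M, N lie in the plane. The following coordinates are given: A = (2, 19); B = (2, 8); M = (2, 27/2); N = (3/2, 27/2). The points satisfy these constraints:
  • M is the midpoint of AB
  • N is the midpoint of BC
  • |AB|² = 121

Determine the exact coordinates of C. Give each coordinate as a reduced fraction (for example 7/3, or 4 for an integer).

1. C_x = 1  [C = 2·N−B = 2·(3/2, 27/2)−(2, 8)]
2. C_y = 19  [C = 2·N−B = 2·(3/2, 27/2)−(2, 8)]
   so C = (1, 19)

C = (1, 19)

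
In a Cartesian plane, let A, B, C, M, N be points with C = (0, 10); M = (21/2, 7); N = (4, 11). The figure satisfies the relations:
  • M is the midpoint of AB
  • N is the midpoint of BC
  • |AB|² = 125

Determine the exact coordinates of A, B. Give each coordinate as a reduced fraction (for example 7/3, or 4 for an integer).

1. B_x = 8  [B = 2·N−C = 2·(4, 11)−(0, 10)]
2. B_y = 12  [B = 2·N−C = 2·(4, 11)−(0, 10)]
   so B = (8, 12)
3. A_x = 13  [A = 2·M−B = 2·(21/2, 7)−(8, 12)]
4. A_y = 2  [A = 2·M−B = 2·(21/2, 7)−(8, 12)]
   so A = (13, 2)

A = (13, 2)
B = (8, 12)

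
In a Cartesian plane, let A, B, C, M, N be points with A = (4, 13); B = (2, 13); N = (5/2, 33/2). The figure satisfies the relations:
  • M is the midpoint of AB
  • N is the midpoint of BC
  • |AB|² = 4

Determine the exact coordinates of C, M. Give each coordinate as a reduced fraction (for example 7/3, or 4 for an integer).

C = (3, 20)
M = (3, 13)

1. M_x = 3  [2·M = A+B = (4, 13)+(2, 13)]
2. M_y = 13  [2·M = A+B = (4, 13)+(2, 13)]
   so M = (3, 13)
3. C_x = 3  [C = 2·N−B = 2·(5/2, 33/2)−(2, 13)]
4. C_y = 20  [C = 2·N−B = 2·(5/2, 33/2)−(2, 13)]
   so C = (3, 20)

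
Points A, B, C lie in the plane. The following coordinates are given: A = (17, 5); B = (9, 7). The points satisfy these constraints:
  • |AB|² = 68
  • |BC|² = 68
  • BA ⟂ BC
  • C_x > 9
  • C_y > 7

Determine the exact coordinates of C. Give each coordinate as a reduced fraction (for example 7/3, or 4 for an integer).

C = (11, 15)

1. C_x = 11  [[BA ⟂ BC ⇒ 8x-2y-58=0] ∩ [|C−(9, 7)|²=68]]
2. C_y = 15  [[BA ⟂ BC ⇒ 8x-2y-58=0] ∩ [|C−(9, 7)|²=68]]
   so C = (11, 15)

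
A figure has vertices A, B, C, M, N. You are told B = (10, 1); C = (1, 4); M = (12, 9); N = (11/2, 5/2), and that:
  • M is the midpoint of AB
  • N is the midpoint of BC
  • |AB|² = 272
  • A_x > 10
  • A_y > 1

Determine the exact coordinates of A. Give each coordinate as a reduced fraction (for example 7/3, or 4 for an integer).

1. A_x = 14  [A = 2·M−B = 2·(12, 9)−(10, 1)]
2. A_y = 17  [A = 2·M−B = 2·(12, 9)−(10, 1)]
   so A = (14, 17)

A = (14, 17)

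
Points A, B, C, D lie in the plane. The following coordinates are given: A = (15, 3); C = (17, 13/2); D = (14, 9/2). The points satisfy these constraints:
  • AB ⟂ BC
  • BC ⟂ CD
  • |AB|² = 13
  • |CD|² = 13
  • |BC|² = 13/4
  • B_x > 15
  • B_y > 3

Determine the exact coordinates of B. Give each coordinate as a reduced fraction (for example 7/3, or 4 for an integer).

1. B_x = 18  [[BC ⟂ CD ⇒ 3x+2y-64=0] ∩ [|B−(15, 3)|²=13]]
2. B_y = 5  [[BC ⟂ CD ⇒ 3x+2y-64=0] ∩ [|B−(15, 3)|²=13]]
   so B = (18, 5)

B = (18, 5)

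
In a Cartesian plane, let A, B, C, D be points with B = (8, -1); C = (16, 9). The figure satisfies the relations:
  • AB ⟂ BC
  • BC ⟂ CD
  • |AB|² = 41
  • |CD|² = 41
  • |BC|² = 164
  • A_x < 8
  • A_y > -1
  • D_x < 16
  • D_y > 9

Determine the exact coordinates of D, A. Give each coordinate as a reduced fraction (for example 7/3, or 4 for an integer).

D = (11, 13)
A = (3, 3)

1. D_x = 11  [[BC ⟂ CD ⇒ 8x+10y-218=0] ∩ [|D−(16, 9)|²=41]]
2. D_y = 13  [[BC ⟂ CD ⇒ 8x+10y-218=0] ∩ [|D−(16, 9)|²=41]]
   so D = (11, 13)
3. A_x = 3  [[AB ⟂ BC ⇒ -8x-10y+54=0] ∩ [|A−(8, -1)|²=41]]
4. A_y = 3  [[AB ⟂ BC ⇒ -8x-10y+54=0] ∩ [|A−(8, -1)|²=41]]
   so A = (3, 3)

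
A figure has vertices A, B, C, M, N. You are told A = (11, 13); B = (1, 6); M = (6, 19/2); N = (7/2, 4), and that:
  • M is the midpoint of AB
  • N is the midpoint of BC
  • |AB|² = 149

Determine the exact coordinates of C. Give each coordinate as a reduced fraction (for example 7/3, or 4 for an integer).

1. C_x = 6  [C = 2·N−B = 2·(7/2, 4)−(1, 6)]
2. C_y = 2  [C = 2·N−B = 2·(7/2, 4)−(1, 6)]
   so C = (6, 2)

C = (6, 2)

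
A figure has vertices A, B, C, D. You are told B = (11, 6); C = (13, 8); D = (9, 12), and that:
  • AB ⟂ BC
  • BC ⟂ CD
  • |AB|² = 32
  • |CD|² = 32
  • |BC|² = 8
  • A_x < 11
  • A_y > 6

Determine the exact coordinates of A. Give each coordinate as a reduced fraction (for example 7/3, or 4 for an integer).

1. A_x = 7  [[AB ⟂ BC ⇒ -2x-2y+34=0] ∩ [|A−(11, 6)|²=32]]
2. A_y = 10  [[AB ⟂ BC ⇒ -2x-2y+34=0] ∩ [|A−(11, 6)|²=32]]
   so A = (7, 10)

A = (7, 10)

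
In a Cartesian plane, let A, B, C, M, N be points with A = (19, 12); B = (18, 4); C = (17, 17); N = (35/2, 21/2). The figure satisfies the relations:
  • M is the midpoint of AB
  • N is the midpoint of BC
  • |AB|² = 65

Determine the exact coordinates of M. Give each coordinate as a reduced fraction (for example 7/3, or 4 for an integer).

1. M_x = 37/2  [2·M = A+B = (19, 12)+(18, 4)]
2. M_y = 8  [2·M = A+B = (19, 12)+(18, 4)]
   so M = (37/2, 8)

M = (37/2, 8)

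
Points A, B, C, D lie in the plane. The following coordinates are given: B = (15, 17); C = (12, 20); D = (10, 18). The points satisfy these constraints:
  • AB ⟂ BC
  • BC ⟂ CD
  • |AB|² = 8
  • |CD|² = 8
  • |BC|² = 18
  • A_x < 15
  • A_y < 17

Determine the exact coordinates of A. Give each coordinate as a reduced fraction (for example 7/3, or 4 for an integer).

1. A_x = 13  [[AB ⟂ BC ⇒ 3x-3y+6=0] ∩ [|A−(15, 17)|²=8]]
2. A_y = 15  [[AB ⟂ BC ⇒ 3x-3y+6=0] ∩ [|A−(15, 17)|²=8]]
   so A = (13, 15)

A = (13, 15)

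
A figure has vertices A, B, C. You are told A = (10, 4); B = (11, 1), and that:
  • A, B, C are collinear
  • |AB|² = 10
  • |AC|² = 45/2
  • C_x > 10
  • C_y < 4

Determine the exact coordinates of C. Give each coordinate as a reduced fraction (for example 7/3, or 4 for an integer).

C = (23/2, -1/2)

1. C_x = 23/2  [[A, B, C are collinear ⇒ 3x+1y-34=0] ∩ [|C−(10, 4)|²=45/2]]
2. C_y = -1/2  [[A, B, C are collinear ⇒ 3x+1y-34=0] ∩ [|C−(10, 4)|²=45/2]]
   so C = (23/2, -1/2)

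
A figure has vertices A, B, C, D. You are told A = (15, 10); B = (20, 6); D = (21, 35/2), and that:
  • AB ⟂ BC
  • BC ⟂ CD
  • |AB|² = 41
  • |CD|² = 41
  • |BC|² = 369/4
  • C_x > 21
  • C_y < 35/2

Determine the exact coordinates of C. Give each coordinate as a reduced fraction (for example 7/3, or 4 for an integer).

1. C_x = 26  [[AB ⟂ BC ⇒ 5x-4y-76=0] ∩ [|C−(21, 35/2)|²=41]]
2. C_y = 27/2  [[AB ⟂ BC ⇒ 5x-4y-76=0] ∩ [|C−(21, 35/2)|²=41]]
   so C = (26, 27/2)

C = (26, 27/2)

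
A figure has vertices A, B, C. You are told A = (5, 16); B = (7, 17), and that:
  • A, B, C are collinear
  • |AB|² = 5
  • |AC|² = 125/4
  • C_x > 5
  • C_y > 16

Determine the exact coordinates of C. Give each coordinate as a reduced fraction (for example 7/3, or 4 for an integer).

1. C_x = 10  [[A, B, C are collinear ⇒ -1x+2y-27=0] ∩ [|C−(5, 16)|²=125/4]]
2. C_y = 37/2  [[A, B, C are collinear ⇒ -1x+2y-27=0] ∩ [|C−(5, 16)|²=125/4]]
   so C = (10, 37/2)

C = (10, 37/2)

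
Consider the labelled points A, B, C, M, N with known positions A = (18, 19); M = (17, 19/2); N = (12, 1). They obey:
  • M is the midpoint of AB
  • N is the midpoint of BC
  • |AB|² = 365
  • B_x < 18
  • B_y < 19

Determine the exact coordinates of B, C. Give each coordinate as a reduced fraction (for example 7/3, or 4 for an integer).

B = (16, 0)
C = (8, 2)

1. B_x = 16  [B = 2·M−A = 2·(17, 19/2)−(18, 19)]
2. B_y = 0  [B = 2·M−A = 2·(17, 19/2)−(18, 19)]
   so B = (16, 0)
3. C_x = 8  [C = 2·N−B = 2·(12, 1)−(16, 0)]
4. C_y = 2  [C = 2·N−B = 2·(12, 1)−(16, 0)]
   so C = (8, 2)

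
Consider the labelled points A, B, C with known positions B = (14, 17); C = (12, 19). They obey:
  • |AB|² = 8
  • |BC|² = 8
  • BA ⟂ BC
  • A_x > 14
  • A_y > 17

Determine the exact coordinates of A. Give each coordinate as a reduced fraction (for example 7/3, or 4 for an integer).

1. A_x = 16  [[BA ⟂ BC ⇒ -2x+2y-6=0] ∩ [|A−(14, 17)|²=8]]
2. A_y = 19  [[BA ⟂ BC ⇒ -2x+2y-6=0] ∩ [|A−(14, 17)|²=8]]
   so A = (16, 19)

A = (16, 19)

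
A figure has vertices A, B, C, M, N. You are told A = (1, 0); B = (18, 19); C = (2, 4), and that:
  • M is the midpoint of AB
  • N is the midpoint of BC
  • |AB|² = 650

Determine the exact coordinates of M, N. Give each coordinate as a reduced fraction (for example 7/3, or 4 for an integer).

1. M_x = 19/2  [2·M = A+B = (1, 0)+(18, 19)]
2. M_y = 19/2  [2·M = A+B = (1, 0)+(18, 19)]
   so M = (19/2, 19/2)
3. N_x = 10  [2·N = B+C = (18, 19)+(2, 4)]
4. N_y = 23/2  [2·N = B+C = (18, 19)+(2, 4)]
   so N = (10, 23/2)

M = (19/2, 19/2)
N = (10, 23/2)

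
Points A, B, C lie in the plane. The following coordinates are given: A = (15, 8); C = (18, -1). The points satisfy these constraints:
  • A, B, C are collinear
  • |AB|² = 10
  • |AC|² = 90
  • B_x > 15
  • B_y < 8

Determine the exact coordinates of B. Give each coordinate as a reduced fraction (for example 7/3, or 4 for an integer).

B = (16, 5)

1. B_x = 16  [[A, B, C are collinear ⇒ -9x-3y+159=0] ∩ [|B−(15, 8)|²=10]]
2. B_y = 5  [[A, B, C are collinear ⇒ -9x-3y+159=0] ∩ [|B−(15, 8)|²=10]]
   so B = (16, 5)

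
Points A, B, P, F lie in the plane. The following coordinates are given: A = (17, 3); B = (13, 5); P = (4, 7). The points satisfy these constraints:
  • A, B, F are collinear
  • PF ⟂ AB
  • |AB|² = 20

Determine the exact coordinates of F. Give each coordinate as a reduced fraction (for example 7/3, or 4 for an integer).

1. F_x = 5  [[A, B, F are collinear ⇒ -2x-4y+46=0] ∩ [PF ⟂ AB ⇒ -4x+2y+2=0]]
2. F_y = 9  [[A, B, F are collinear ⇒ -2x-4y+46=0] ∩ [PF ⟂ AB ⇒ -4x+2y+2=0]]
   so F = (5, 9)

F = (5, 9)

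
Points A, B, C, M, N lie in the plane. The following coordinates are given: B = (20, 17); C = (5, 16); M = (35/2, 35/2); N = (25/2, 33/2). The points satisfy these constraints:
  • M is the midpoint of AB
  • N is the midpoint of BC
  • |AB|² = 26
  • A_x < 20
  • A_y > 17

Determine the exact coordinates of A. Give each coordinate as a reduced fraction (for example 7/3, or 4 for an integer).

1. A_x = 15  [A = 2·M−B = 2·(35/2, 35/2)−(20, 17)]
2. A_y = 18  [A = 2·M−B = 2·(35/2, 35/2)−(20, 17)]
   so A = (15, 18)

A = (15, 18)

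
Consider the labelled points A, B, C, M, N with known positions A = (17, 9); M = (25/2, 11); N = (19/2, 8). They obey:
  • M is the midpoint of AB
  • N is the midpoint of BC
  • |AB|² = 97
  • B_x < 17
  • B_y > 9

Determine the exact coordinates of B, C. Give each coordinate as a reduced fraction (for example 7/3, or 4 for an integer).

1. B_x = 8  [B = 2·M−A = 2·(25/2, 11)−(17, 9)]
2. B_y = 13  [B = 2·M−A = 2·(25/2, 11)−(17, 9)]
   so B = (8, 13)
3. C_x = 11  [C = 2·N−B = 2·(19/2, 8)−(8, 13)]
4. C_y = 3  [C = 2·N−B = 2·(19/2, 8)−(8, 13)]
   so C = (11, 3)

B = (8, 13)
C = (11, 3)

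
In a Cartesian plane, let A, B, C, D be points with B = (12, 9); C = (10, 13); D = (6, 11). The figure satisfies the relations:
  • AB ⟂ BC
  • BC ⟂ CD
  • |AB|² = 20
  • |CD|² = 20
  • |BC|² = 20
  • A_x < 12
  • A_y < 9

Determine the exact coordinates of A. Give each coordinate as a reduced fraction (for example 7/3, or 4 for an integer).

1. A_x = 8  [[AB ⟂ BC ⇒ 2x-4y+12=0] ∩ [|A−(12, 9)|²=20]]
2. A_y = 7  [[AB ⟂ BC ⇒ 2x-4y+12=0] ∩ [|A−(12, 9)|²=20]]
   so A = (8, 7)

A = (8, 7)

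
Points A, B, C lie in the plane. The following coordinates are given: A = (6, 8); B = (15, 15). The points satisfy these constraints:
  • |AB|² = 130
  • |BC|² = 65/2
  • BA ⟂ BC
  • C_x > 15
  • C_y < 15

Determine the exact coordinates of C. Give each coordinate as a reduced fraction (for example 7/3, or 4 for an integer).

C = (37/2, 21/2)

1. C_x = 37/2  [[BA ⟂ BC ⇒ -9x-7y+240=0] ∩ [|C−(15, 15)|²=65/2]]
2. C_y = 21/2  [[BA ⟂ BC ⇒ -9x-7y+240=0] ∩ [|C−(15, 15)|²=65/2]]
   so C = (37/2, 21/2)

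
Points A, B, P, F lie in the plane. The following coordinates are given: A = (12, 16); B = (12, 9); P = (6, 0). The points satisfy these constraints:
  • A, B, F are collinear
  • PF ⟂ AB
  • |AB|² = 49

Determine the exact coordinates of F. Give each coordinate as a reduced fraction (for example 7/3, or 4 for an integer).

1. F_x = 12  [[A, B, F are collinear ⇒ 7x-84=0] ∩ [PF ⟂ AB ⇒ -7y=0]]
2. F_y = 0  [[A, B, F are collinear ⇒ 7x-84=0] ∩ [PF ⟂ AB ⇒ -7y=0]]
   so F = (12, 0)

F = (12, 0)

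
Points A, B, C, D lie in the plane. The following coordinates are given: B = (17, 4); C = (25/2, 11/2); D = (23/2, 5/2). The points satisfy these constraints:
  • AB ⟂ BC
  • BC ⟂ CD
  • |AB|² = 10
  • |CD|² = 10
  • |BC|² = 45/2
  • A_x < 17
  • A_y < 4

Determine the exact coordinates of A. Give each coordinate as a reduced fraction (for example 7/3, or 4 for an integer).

A = (16, 1)

1. A_x = 16  [[AB ⟂ BC ⇒ 9/2x-3/2y-141/2=0] ∩ [|A−(17, 4)|²=10]]
2. A_y = 1  [[AB ⟂ BC ⇒ 9/2x-3/2y-141/2=0] ∩ [|A−(17, 4)|²=10]]
   so A = (16, 1)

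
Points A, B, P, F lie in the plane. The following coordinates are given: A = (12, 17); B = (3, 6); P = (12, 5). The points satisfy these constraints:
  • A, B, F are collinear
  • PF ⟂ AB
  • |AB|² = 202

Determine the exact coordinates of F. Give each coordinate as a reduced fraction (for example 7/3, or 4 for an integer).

F = (618/101, 991/101)

1. F_x = 618/101  [[A, B, F are collinear ⇒ 11x-9y+21=0] ∩ [PF ⟂ AB ⇒ -9x-11y+163=0]]
2. F_y = 991/101  [[A, B, F are collinear ⇒ 11x-9y+21=0] ∩ [PF ⟂ AB ⇒ -9x-11y+163=0]]
   so F = (618/101, 991/101)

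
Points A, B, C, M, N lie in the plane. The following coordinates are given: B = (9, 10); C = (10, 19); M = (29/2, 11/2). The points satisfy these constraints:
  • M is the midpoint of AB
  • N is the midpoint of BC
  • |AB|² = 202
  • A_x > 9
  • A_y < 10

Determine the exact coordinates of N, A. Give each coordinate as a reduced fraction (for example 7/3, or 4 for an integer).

N = (19/2, 29/2)
A = (20, 1)

1. A_x = 20  [A = 2·M−B = 2·(29/2, 11/2)−(9, 10)]
2. A_y = 1  [A = 2·M−B = 2·(29/2, 11/2)−(9, 10)]
   so A = (20, 1)
3. N_x = 19/2  [2·N = B+C = (9, 10)+(10, 19)]
4. N_y = 29/2  [2·N = B+C = (9, 10)+(10, 19)]
   so N = (19/2, 29/2)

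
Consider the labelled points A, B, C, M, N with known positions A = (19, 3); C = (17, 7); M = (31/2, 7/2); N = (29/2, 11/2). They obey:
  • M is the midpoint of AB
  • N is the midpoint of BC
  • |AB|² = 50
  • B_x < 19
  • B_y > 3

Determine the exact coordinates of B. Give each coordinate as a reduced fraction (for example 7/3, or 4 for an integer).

B = (12, 4)

1. B_x = 12  [B = 2·M−A = 2·(31/2, 7/2)−(19, 3)]
2. B_y = 4  [B = 2·M−A = 2·(31/2, 7/2)−(19, 3)]
   so B = (12, 4)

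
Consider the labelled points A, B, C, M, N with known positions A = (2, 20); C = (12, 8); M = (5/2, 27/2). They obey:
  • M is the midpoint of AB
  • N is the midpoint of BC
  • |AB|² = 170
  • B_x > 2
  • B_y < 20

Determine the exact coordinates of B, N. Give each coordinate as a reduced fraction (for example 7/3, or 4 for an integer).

1. B_x = 3  [B = 2·M−A = 2·(5/2, 27/2)−(2, 20)]
2. B_y = 7  [B = 2·M−A = 2·(5/2, 27/2)−(2, 20)]
   so B = (3, 7)
3. N_x = 15/2  [2·N = B+C = (3, 7)+(12, 8)]
4. N_y = 15/2  [2·N = B+C = (3, 7)+(12, 8)]
   so N = (15/2, 15/2)

B = (3, 7)
N = (15/2, 15/2)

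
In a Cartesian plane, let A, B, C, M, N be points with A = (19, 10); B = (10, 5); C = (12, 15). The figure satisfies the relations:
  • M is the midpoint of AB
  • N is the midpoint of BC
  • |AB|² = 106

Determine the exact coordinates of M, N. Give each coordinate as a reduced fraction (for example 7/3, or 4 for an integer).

1. M_x = 29/2  [2·M = A+B = (19, 10)+(10, 5)]
2. M_y = 15/2  [2·M = A+B = (19, 10)+(10, 5)]
   so M = (29/2, 15/2)
3. N_x = 11  [2·N = B+C = (10, 5)+(12, 15)]
4. N_y = 10  [2·N = B+C = (10, 5)+(12, 15)]
   so N = (11, 10)

M = (29/2, 15/2)
N = (11, 10)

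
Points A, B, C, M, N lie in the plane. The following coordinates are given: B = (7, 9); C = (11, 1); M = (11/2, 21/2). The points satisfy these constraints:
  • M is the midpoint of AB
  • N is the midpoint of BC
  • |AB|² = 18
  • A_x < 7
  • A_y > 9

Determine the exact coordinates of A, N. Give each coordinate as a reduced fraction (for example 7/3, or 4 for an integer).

A = (4, 12)
N = (9, 5)

1. A_x = 4  [A = 2·M−B = 2·(11/2, 21/2)−(7, 9)]
2. A_y = 12  [A = 2·M−B = 2·(11/2, 21/2)−(7, 9)]
   so A = (4, 12)
3. N_x = 9  [2·N = B+C = (7, 9)+(11, 1)]
4. N_y = 5  [2·N = B+C = (7, 9)+(11, 1)]
   so N = (9, 5)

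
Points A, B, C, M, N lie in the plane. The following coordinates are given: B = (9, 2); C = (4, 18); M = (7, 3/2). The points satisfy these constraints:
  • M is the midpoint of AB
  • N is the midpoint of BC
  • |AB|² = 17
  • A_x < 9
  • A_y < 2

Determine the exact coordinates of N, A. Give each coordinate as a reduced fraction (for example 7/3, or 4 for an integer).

1. A_x = 5  [A = 2·M−B = 2·(7, 3/2)−(9, 2)]
2. A_y = 1  [A = 2·M−B = 2·(7, 3/2)−(9, 2)]
   so A = (5, 1)
3. N_x = 13/2  [2·N = B+C = (9, 2)+(4, 18)]
4. N_y = 10  [2·N = B+C = (9, 2)+(4, 18)]
   so N = (13/2, 10)

N = (13/2, 10)
A = (5, 1)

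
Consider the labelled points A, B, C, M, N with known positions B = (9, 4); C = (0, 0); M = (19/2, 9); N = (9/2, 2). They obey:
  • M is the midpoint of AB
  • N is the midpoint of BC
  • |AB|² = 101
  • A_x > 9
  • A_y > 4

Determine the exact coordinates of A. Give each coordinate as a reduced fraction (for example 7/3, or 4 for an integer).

A = (10, 14)

1. A_x = 10  [A = 2·M−B = 2·(19/2, 9)−(9, 4)]
2. A_y = 14  [A = 2·M−B = 2·(19/2, 9)−(9, 4)]
   so A = (10, 14)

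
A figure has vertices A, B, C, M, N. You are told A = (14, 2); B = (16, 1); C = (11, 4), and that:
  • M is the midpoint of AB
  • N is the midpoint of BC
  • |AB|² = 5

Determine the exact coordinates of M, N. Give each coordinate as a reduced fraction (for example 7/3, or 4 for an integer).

M = (15, 3/2)
N = (27/2, 5/2)

1. M_x = 15  [2·M = A+B = (14, 2)+(16, 1)]
2. M_y = 3/2  [2·M = A+B = (14, 2)+(16, 1)]
   so M = (15, 3/2)
3. N_x = 27/2  [2·N = B+C = (16, 1)+(11, 4)]
4. N_y = 5/2  [2·N = B+C = (16, 1)+(11, 4)]
   so N = (27/2, 5/2)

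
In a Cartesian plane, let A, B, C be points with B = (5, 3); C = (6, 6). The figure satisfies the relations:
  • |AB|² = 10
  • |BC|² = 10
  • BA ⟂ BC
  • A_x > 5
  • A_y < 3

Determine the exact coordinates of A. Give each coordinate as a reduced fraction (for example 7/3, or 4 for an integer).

A = (8, 2)

1. A_x = 8  [[BA ⟂ BC ⇒ 1x+3y-14=0] ∩ [|A−(5, 3)|²=10]]
2. A_y = 2  [[BA ⟂ BC ⇒ 1x+3y-14=0] ∩ [|A−(5, 3)|²=10]]
   so A = (8, 2)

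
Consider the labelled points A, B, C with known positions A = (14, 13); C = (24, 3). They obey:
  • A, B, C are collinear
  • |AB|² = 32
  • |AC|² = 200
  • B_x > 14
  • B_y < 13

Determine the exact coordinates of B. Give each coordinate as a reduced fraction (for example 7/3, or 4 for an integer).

1. B_x = 18  [[A, B, C are collinear ⇒ -10x-10y+270=0] ∩ [|B−(14, 13)|²=32]]
2. B_y = 9  [[A, B, C are collinear ⇒ -10x-10y+270=0] ∩ [|B−(14, 13)|²=32]]
   so B = (18, 9)

B = (18, 9)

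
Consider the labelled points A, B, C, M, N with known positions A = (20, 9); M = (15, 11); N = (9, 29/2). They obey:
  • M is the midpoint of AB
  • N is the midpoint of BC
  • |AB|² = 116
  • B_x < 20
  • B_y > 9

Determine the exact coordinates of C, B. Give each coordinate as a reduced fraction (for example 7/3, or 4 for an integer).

1. B_x = 10  [B = 2·M−A = 2·(15, 11)−(20, 9)]
2. B_y = 13  [B = 2·M−A = 2·(15, 11)−(20, 9)]
   so B = (10, 13)
3. C_x = 8  [C = 2·N−B = 2·(9, 29/2)−(10, 13)]
4. C_y = 16  [C = 2·N−B = 2·(9, 29/2)−(10, 13)]
   so C = (8, 16)

C = (8, 16)
B = (10, 13)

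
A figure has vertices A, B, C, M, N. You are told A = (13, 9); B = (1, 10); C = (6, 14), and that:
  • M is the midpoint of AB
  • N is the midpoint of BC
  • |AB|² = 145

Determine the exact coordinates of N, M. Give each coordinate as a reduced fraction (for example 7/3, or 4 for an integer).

1. M_x = 7  [2·M = A+B = (13, 9)+(1, 10)]
2. M_y = 19/2  [2·M = A+B = (13, 9)+(1, 10)]
   so M = (7, 19/2)
3. N_x = 7/2  [2·N = B+C = (1, 10)+(6, 14)]
4. N_y = 12  [2·N = B+C = (1, 10)+(6, 14)]
   so N = (7/2, 12)

N = (7/2, 12)
M = (7, 19/2)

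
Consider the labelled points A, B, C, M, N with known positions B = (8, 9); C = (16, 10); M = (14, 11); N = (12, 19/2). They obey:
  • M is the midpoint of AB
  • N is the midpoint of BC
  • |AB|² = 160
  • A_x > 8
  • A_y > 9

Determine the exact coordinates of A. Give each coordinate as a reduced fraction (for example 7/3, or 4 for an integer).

1. A_x = 20  [A = 2·M−B = 2·(14, 11)−(8, 9)]
2. A_y = 13  [A = 2·M−B = 2·(14, 11)−(8, 9)]
   so A = (20, 13)

A = (20, 13)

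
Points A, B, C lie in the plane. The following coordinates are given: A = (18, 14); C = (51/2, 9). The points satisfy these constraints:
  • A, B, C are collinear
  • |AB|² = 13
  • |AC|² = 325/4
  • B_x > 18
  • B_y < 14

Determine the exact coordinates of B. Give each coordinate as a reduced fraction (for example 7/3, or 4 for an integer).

1. B_x = 21  [[A, B, C are collinear ⇒ -5x-15/2y+195=0] ∩ [|B−(18, 14)|²=13]]
2. B_y = 12  [[A, B, C are collinear ⇒ -5x-15/2y+195=0] ∩ [|B−(18, 14)|²=13]]
   so B = (21, 12)

B = (21, 12)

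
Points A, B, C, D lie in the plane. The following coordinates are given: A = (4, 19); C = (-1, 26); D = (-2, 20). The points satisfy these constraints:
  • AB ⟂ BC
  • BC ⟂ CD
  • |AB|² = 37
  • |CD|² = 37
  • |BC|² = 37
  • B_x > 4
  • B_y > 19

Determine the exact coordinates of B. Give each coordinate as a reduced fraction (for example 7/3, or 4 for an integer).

1. B_x = 5  [[BC ⟂ CD ⇒ 1x+6y-155=0] ∩ [|B−(4, 19)|²=37]]
2. B_y = 25  [[BC ⟂ CD ⇒ 1x+6y-155=0] ∩ [|B−(4, 19)|²=37]]
   so B = (5, 25)

B = (5, 25)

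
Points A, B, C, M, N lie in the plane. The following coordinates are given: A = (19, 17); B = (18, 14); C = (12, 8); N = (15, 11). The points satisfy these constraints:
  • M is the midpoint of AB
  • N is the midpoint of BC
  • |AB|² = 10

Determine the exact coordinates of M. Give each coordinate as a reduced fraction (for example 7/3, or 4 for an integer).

M = (37/2, 31/2)

1. M_x = 37/2  [2·M = A+B = (19, 17)+(18, 14)]
2. M_y = 31/2  [2·M = A+B = (19, 17)+(18, 14)]
   so M = (37/2, 31/2)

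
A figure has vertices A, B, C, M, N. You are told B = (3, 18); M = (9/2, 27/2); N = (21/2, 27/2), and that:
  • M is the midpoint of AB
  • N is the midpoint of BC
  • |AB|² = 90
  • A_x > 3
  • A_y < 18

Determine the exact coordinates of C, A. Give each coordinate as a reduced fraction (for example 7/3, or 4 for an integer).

1. A_x = 6  [A = 2·M−B = 2·(9/2, 27/2)−(3, 18)]
2. A_y = 9  [A = 2·M−B = 2·(9/2, 27/2)−(3, 18)]
   so A = (6, 9)
3. C_x = 18  [C = 2·N−B = 2·(21/2, 27/2)−(3, 18)]
4. C_y = 9  [C = 2·N−B = 2·(21/2, 27/2)−(3, 18)]
   so C = (18, 9)

C = (18, 9)
A = (6, 9)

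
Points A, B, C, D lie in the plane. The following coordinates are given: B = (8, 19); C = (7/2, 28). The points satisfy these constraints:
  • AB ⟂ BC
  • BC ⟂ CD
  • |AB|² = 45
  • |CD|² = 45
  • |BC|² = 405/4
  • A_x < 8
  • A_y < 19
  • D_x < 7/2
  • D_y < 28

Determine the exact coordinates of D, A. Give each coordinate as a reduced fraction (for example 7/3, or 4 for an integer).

D = (-5/2, 25)
A = (2, 16)

1. D_x = -5/2  [[BC ⟂ CD ⇒ -9/2x+9y-945/4=0] ∩ [|D−(7/2, 28)|²=45]]
2. D_y = 25  [[BC ⟂ CD ⇒ -9/2x+9y-945/4=0] ∩ [|D−(7/2, 28)|²=45]]
   so D = (-5/2, 25)
3. A_x = 2  [[AB ⟂ BC ⇒ 9/2x-9y+135=0] ∩ [|A−(8, 19)|²=45]]
4. A_y = 16  [[AB ⟂ BC ⇒ 9/2x-9y+135=0] ∩ [|A−(8, 19)|²=45]]
   so A = (2, 16)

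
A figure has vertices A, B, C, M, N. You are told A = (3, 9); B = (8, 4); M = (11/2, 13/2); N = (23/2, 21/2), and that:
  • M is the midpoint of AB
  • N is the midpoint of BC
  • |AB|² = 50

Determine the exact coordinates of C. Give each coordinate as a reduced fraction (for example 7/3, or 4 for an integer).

C = (15, 17)

1. C_x = 15  [C = 2·N−B = 2·(23/2, 21/2)−(8, 4)]
2. C_y = 17  [C = 2·N−B = 2·(23/2, 21/2)−(8, 4)]
   so C = (15, 17)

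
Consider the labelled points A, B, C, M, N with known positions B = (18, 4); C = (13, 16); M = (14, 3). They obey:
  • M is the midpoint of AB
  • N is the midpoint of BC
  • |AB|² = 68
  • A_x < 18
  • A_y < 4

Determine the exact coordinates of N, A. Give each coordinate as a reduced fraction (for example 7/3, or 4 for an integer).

N = (31/2, 10)
A = (10, 2)

1. A_x = 10  [A = 2·M−B = 2·(14, 3)−(18, 4)]
2. A_y = 2  [A = 2·M−B = 2·(14, 3)−(18, 4)]
   so A = (10, 2)
3. N_x = 31/2  [2·N = B+C = (18, 4)+(13, 16)]
4. N_y = 10  [2·N = B+C = (18, 4)+(13, 16)]
   so N = (31/2, 10)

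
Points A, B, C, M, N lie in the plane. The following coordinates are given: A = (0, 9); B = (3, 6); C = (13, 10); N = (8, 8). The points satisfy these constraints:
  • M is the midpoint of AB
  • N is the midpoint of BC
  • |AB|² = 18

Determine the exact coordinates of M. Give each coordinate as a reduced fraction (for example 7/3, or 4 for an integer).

1. M_x = 3/2  [2·M = A+B = (0, 9)+(3, 6)]
2. M_y = 15/2  [2·M = A+B = (0, 9)+(3, 6)]
   so M = (3/2, 15/2)

M = (3/2, 15/2)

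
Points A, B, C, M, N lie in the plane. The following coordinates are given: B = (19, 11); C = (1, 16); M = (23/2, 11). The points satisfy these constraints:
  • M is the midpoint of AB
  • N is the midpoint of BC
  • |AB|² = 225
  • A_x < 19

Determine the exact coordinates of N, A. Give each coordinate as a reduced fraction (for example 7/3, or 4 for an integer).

1. A_x = 4  [A = 2·M−B = 2·(23/2, 11)−(19, 11)]
2. A_y = 11  [A = 2·M−B = 2·(23/2, 11)−(19, 11)]
   so A = (4, 11)
3. N_x = 10  [2·N = B+C = (19, 11)+(1, 16)]
4. N_y = 27/2  [2·N = B+C = (19, 11)+(1, 16)]
   so N = (10, 27/2)

N = (10, 27/2)
A = (4, 11)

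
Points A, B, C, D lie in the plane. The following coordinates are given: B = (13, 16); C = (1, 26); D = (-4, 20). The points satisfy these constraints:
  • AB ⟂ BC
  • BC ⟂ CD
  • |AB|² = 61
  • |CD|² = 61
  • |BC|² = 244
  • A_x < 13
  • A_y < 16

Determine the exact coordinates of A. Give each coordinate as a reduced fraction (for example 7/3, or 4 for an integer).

A = (8, 10)

1. A_x = 8  [[AB ⟂ BC ⇒ 12x-10y+4=0] ∩ [|A−(13, 16)|²=61]]
2. A_y = 10  [[AB ⟂ BC ⇒ 12x-10y+4=0] ∩ [|A−(13, 16)|²=61]]
   so A = (8, 10)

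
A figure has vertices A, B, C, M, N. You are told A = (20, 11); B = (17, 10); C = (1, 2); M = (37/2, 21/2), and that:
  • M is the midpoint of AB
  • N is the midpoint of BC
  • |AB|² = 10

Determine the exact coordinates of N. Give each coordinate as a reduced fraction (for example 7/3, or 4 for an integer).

N = (9, 6)

1. N_x = 9  [2·N = B+C = (17, 10)+(1, 2)]
2. N_y = 6  [2·N = B+C = (17, 10)+(1, 2)]
   so N = (9, 6)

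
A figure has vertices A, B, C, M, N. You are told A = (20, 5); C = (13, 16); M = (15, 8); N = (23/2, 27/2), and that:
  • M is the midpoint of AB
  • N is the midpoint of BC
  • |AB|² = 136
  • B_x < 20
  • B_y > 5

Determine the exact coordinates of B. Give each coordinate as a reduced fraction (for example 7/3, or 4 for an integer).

B = (10, 11)

1. B_x = 10  [B = 2·M−A = 2·(15, 8)−(20, 5)]
2. B_y = 11  [B = 2·M−A = 2·(15, 8)−(20, 5)]
   so B = (10, 11)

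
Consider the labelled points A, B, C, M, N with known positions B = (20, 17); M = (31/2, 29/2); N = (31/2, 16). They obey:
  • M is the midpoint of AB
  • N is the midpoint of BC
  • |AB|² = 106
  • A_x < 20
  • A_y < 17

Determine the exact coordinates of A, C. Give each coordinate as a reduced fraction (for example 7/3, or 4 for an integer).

1. A_x = 11  [A = 2·M−B = 2·(31/2, 29/2)−(20, 17)]
2. A_y = 12  [A = 2·M−B = 2·(31/2, 29/2)−(20, 17)]
   so A = (11, 12)
3. C_x = 11  [C = 2·N−B = 2·(31/2, 16)−(20, 17)]
4. C_y = 15  [C = 2·N−B = 2·(31/2, 16)−(20, 17)]
   so C = (11, 15)

A = (11, 12)
C = (11, 15)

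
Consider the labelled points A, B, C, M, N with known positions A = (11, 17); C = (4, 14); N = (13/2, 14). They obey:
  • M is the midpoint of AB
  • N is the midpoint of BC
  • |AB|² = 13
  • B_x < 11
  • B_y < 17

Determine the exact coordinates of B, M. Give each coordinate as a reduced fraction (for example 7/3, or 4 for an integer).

1. B_x = 9  [B = 2·N−C = 2·(13/2, 14)−(4, 14)]
2. B_y = 14  [B = 2·N−C = 2·(13/2, 14)−(4, 14)]
   so B = (9, 14)
3. M_x = 10  [2·M = A+B = (11, 17)+(9, 14)]
4. M_y = 31/2  [2·M = A+B = (11, 17)+(9, 14)]
   so M = (10, 31/2)

B = (9, 14)
M = (10, 31/2)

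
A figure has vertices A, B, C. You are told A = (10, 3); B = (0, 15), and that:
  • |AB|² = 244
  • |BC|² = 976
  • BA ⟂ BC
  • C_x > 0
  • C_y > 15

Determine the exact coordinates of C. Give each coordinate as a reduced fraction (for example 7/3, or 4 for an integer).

1. C_x = 24  [[BA ⟂ BC ⇒ 10x-12y+180=0] ∩ [|C−(0, 15)|²=976]]
2. C_y = 35  [[BA ⟂ BC ⇒ 10x-12y+180=0] ∩ [|C−(0, 15)|²=976]]
   so C = (24, 35)

C = (24, 35)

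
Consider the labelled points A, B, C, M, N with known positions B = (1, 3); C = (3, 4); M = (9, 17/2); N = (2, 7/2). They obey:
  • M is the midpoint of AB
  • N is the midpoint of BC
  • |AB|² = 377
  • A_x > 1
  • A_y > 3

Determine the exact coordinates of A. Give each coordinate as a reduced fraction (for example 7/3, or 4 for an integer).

A = (17, 14)

1. A_x = 17  [A = 2·M−B = 2·(9, 17/2)−(1, 3)]
2. A_y = 14  [A = 2·M−B = 2·(9, 17/2)−(1, 3)]
   so A = (17, 14)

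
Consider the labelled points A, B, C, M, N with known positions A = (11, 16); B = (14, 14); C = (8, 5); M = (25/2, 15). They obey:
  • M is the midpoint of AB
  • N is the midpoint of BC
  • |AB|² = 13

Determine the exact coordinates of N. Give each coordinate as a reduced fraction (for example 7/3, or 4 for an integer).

1. N_x = 11  [2·N = B+C = (14, 14)+(8, 5)]
2. N_y = 19/2  [2·N = B+C = (14, 14)+(8, 5)]
   so N = (11, 19/2)

N = (11, 19/2)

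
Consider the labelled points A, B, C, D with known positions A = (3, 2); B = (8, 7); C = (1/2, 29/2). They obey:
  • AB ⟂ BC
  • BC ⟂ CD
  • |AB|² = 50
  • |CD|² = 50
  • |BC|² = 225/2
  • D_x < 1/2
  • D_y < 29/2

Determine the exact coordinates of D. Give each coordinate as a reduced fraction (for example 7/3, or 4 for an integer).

1. D_x = -9/2  [[BC ⟂ CD ⇒ -15/2x+15/2y-105=0] ∩ [|D−(1/2, 29/2)|²=50]]
2. D_y = 19/2  [[BC ⟂ CD ⇒ -15/2x+15/2y-105=0] ∩ [|D−(1/2, 29/2)|²=50]]
   so D = (-9/2, 19/2)

D = (-9/2, 19/2)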